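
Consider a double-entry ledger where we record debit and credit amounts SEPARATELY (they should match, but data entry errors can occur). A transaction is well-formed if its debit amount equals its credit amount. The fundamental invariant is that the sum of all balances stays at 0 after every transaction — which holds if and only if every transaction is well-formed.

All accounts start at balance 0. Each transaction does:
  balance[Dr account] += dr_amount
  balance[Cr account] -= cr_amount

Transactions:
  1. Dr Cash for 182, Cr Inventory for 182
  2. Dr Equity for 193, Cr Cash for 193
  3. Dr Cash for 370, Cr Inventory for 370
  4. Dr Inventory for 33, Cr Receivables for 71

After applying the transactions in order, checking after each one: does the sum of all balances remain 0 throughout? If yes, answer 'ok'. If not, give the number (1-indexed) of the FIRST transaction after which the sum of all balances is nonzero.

Answer: 4

Derivation:
After txn 1: dr=182 cr=182 sum_balances=0
After txn 2: dr=193 cr=193 sum_balances=0
After txn 3: dr=370 cr=370 sum_balances=0
After txn 4: dr=33 cr=71 sum_balances=-38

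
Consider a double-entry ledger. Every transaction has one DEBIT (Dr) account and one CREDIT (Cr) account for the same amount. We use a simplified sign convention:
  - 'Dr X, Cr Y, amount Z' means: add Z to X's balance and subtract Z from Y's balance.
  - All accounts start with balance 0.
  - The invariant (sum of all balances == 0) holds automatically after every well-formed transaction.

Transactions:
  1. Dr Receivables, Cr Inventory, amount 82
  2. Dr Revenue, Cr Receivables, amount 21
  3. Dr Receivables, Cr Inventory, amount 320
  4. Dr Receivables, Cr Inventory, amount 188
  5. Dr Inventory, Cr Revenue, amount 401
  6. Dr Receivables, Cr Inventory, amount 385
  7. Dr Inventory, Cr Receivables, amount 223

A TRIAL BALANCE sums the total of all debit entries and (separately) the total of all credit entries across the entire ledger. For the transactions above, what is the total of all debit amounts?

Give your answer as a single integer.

Answer: 1620

Derivation:
Txn 1: debit+=82
Txn 2: debit+=21
Txn 3: debit+=320
Txn 4: debit+=188
Txn 5: debit+=401
Txn 6: debit+=385
Txn 7: debit+=223
Total debits = 1620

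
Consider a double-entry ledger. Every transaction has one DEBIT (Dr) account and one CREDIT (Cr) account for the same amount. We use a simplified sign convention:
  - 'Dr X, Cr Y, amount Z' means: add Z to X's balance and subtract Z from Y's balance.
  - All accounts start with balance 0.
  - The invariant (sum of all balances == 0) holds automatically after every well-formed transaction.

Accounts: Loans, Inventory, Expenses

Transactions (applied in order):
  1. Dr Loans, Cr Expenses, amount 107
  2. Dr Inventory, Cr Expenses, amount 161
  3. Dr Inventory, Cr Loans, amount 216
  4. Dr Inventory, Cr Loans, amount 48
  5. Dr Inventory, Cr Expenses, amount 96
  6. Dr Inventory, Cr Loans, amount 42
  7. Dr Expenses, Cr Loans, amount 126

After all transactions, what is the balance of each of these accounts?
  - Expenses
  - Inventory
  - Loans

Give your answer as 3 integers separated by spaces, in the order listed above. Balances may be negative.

Answer: -238 563 -325

Derivation:
After txn 1 (Dr Loans, Cr Expenses, amount 107): Expenses=-107 Loans=107
After txn 2 (Dr Inventory, Cr Expenses, amount 161): Expenses=-268 Inventory=161 Loans=107
After txn 3 (Dr Inventory, Cr Loans, amount 216): Expenses=-268 Inventory=377 Loans=-109
After txn 4 (Dr Inventory, Cr Loans, amount 48): Expenses=-268 Inventory=425 Loans=-157
After txn 5 (Dr Inventory, Cr Expenses, amount 96): Expenses=-364 Inventory=521 Loans=-157
After txn 6 (Dr Inventory, Cr Loans, amount 42): Expenses=-364 Inventory=563 Loans=-199
After txn 7 (Dr Expenses, Cr Loans, amount 126): Expenses=-238 Inventory=563 Loans=-325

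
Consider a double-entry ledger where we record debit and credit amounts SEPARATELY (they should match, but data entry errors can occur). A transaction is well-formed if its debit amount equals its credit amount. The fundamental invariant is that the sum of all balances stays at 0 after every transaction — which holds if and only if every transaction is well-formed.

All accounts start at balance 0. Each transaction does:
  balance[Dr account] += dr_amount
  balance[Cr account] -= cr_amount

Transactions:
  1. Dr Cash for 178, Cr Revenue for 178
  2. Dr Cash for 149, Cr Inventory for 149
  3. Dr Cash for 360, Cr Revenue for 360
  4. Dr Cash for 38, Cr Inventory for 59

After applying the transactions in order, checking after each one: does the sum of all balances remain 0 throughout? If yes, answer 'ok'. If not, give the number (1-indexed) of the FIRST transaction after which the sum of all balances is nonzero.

After txn 1: dr=178 cr=178 sum_balances=0
After txn 2: dr=149 cr=149 sum_balances=0
After txn 3: dr=360 cr=360 sum_balances=0
After txn 4: dr=38 cr=59 sum_balances=-21

Answer: 4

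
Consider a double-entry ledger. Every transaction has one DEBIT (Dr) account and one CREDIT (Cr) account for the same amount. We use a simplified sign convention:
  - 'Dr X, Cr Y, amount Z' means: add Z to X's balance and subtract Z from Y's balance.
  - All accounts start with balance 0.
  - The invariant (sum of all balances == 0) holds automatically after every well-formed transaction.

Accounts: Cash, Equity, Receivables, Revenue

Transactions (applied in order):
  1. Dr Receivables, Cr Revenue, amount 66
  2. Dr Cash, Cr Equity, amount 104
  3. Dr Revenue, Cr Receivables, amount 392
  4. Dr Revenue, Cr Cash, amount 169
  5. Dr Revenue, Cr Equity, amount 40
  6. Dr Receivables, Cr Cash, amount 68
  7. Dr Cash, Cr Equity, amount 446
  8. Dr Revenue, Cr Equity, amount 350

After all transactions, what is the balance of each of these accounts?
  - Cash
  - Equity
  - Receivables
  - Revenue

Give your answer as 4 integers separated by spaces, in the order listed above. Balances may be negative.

Answer: 313 -940 -258 885

Derivation:
After txn 1 (Dr Receivables, Cr Revenue, amount 66): Receivables=66 Revenue=-66
After txn 2 (Dr Cash, Cr Equity, amount 104): Cash=104 Equity=-104 Receivables=66 Revenue=-66
After txn 3 (Dr Revenue, Cr Receivables, amount 392): Cash=104 Equity=-104 Receivables=-326 Revenue=326
After txn 4 (Dr Revenue, Cr Cash, amount 169): Cash=-65 Equity=-104 Receivables=-326 Revenue=495
After txn 5 (Dr Revenue, Cr Equity, amount 40): Cash=-65 Equity=-144 Receivables=-326 Revenue=535
After txn 6 (Dr Receivables, Cr Cash, amount 68): Cash=-133 Equity=-144 Receivables=-258 Revenue=535
After txn 7 (Dr Cash, Cr Equity, amount 446): Cash=313 Equity=-590 Receivables=-258 Revenue=535
After txn 8 (Dr Revenue, Cr Equity, amount 350): Cash=313 Equity=-940 Receivables=-258 Revenue=885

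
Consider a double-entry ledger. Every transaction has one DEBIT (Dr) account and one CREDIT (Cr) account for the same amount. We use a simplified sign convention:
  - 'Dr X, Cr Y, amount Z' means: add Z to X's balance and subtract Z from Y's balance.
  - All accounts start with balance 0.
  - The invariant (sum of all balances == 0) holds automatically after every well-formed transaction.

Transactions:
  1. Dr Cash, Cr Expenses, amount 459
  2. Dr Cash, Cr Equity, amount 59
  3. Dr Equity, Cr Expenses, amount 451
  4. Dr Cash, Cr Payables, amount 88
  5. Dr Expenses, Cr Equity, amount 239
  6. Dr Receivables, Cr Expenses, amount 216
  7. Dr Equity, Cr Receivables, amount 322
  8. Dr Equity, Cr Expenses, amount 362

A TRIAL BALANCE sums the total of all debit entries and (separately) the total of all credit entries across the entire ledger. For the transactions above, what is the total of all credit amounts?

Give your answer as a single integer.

Txn 1: credit+=459
Txn 2: credit+=59
Txn 3: credit+=451
Txn 4: credit+=88
Txn 5: credit+=239
Txn 6: credit+=216
Txn 7: credit+=322
Txn 8: credit+=362
Total credits = 2196

Answer: 2196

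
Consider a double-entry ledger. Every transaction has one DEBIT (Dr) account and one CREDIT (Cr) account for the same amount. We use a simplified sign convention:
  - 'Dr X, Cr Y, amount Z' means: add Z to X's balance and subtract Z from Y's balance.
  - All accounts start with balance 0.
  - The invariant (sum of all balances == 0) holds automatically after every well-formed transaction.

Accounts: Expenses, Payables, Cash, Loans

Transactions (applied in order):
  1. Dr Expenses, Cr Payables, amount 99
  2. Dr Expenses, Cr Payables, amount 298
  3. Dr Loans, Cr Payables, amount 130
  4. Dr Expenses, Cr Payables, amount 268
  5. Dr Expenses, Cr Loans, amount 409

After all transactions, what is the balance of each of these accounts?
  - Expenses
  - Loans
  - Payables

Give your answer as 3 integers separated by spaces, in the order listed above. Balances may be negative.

Answer: 1074 -279 -795

Derivation:
After txn 1 (Dr Expenses, Cr Payables, amount 99): Expenses=99 Payables=-99
After txn 2 (Dr Expenses, Cr Payables, amount 298): Expenses=397 Payables=-397
After txn 3 (Dr Loans, Cr Payables, amount 130): Expenses=397 Loans=130 Payables=-527
After txn 4 (Dr Expenses, Cr Payables, amount 268): Expenses=665 Loans=130 Payables=-795
After txn 5 (Dr Expenses, Cr Loans, amount 409): Expenses=1074 Loans=-279 Payables=-795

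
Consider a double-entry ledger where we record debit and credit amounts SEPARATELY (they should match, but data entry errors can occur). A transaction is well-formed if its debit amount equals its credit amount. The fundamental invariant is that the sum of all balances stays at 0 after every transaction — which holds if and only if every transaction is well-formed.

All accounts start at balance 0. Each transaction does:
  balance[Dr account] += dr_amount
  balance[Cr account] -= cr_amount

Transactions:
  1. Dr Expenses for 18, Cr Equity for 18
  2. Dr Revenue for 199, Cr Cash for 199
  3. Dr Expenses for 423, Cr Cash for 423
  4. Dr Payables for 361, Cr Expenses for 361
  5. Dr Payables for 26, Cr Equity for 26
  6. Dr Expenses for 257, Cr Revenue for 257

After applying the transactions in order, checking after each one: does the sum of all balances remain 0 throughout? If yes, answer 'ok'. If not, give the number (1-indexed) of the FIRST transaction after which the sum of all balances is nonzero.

Answer: ok

Derivation:
After txn 1: dr=18 cr=18 sum_balances=0
After txn 2: dr=199 cr=199 sum_balances=0
After txn 3: dr=423 cr=423 sum_balances=0
After txn 4: dr=361 cr=361 sum_balances=0
After txn 5: dr=26 cr=26 sum_balances=0
After txn 6: dr=257 cr=257 sum_balances=0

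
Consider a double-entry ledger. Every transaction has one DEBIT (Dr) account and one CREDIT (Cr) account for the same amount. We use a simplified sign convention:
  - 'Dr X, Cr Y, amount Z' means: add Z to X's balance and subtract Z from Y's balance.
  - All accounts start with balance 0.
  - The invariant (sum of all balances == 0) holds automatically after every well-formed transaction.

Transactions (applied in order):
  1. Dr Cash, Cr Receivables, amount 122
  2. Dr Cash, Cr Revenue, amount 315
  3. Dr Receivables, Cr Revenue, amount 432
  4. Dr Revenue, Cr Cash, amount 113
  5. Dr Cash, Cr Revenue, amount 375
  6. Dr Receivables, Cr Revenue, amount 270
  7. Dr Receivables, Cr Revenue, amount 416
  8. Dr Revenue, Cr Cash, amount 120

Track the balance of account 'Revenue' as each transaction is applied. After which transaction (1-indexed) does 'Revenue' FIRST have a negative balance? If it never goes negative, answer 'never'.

After txn 1: Revenue=0
After txn 2: Revenue=-315

Answer: 2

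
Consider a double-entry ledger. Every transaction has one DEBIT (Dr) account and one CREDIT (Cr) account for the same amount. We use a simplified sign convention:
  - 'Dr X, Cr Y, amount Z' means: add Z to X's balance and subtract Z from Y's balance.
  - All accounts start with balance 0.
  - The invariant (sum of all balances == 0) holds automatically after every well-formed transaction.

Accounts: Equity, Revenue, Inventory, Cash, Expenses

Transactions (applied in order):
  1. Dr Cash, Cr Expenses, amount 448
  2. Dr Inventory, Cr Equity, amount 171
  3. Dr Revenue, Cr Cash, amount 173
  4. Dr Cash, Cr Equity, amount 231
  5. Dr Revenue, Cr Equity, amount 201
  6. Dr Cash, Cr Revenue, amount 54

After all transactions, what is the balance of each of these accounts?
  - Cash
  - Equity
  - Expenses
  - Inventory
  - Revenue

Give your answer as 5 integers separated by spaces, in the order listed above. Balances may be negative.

Answer: 560 -603 -448 171 320

Derivation:
After txn 1 (Dr Cash, Cr Expenses, amount 448): Cash=448 Expenses=-448
After txn 2 (Dr Inventory, Cr Equity, amount 171): Cash=448 Equity=-171 Expenses=-448 Inventory=171
After txn 3 (Dr Revenue, Cr Cash, amount 173): Cash=275 Equity=-171 Expenses=-448 Inventory=171 Revenue=173
After txn 4 (Dr Cash, Cr Equity, amount 231): Cash=506 Equity=-402 Expenses=-448 Inventory=171 Revenue=173
After txn 5 (Dr Revenue, Cr Equity, amount 201): Cash=506 Equity=-603 Expenses=-448 Inventory=171 Revenue=374
After txn 6 (Dr Cash, Cr Revenue, amount 54): Cash=560 Equity=-603 Expenses=-448 Inventory=171 Revenue=320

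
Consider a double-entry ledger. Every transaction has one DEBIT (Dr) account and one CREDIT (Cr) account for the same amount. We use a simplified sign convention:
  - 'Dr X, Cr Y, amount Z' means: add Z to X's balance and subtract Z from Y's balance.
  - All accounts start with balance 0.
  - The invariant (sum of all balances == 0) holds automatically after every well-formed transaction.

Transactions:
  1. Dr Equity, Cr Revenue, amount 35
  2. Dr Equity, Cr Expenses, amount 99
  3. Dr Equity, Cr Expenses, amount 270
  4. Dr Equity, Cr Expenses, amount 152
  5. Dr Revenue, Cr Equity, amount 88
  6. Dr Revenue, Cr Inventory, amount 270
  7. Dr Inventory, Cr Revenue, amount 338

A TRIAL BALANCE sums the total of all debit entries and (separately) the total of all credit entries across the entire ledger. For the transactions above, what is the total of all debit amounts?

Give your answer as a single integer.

Answer: 1252

Derivation:
Txn 1: debit+=35
Txn 2: debit+=99
Txn 3: debit+=270
Txn 4: debit+=152
Txn 5: debit+=88
Txn 6: debit+=270
Txn 7: debit+=338
Total debits = 1252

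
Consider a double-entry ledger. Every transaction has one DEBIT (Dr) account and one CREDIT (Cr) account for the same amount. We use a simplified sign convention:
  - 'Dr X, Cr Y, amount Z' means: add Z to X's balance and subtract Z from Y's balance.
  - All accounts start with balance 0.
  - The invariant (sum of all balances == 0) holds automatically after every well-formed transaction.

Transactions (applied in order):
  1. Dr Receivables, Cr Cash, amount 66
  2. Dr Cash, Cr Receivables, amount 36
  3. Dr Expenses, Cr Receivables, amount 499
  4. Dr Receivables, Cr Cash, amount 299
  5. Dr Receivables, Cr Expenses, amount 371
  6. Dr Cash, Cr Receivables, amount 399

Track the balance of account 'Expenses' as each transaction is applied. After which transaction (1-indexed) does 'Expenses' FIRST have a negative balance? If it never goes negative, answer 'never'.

After txn 1: Expenses=0
After txn 2: Expenses=0
After txn 3: Expenses=499
After txn 4: Expenses=499
After txn 5: Expenses=128
After txn 6: Expenses=128

Answer: never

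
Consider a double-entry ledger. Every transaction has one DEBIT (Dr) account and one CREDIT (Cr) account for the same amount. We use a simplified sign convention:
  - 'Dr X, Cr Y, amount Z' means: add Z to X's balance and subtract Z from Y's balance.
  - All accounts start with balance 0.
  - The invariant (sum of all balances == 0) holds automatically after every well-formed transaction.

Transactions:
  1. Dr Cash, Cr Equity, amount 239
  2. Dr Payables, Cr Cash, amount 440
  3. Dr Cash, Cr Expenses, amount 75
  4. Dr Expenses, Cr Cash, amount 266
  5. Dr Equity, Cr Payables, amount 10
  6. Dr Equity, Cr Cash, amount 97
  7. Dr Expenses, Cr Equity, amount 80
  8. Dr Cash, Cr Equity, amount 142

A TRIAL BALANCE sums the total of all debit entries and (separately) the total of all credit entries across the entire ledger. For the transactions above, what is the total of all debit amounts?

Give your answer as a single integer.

Txn 1: debit+=239
Txn 2: debit+=440
Txn 3: debit+=75
Txn 4: debit+=266
Txn 5: debit+=10
Txn 6: debit+=97
Txn 7: debit+=80
Txn 8: debit+=142
Total debits = 1349

Answer: 1349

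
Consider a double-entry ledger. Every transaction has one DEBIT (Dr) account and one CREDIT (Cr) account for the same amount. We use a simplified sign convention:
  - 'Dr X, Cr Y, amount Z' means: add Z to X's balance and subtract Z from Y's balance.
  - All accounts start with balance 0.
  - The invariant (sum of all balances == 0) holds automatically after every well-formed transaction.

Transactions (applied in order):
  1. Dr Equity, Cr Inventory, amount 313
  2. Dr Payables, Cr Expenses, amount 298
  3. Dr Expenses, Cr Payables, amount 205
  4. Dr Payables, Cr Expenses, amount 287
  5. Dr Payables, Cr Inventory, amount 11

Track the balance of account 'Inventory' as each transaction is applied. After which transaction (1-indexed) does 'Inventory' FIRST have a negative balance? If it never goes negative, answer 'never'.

After txn 1: Inventory=-313

Answer: 1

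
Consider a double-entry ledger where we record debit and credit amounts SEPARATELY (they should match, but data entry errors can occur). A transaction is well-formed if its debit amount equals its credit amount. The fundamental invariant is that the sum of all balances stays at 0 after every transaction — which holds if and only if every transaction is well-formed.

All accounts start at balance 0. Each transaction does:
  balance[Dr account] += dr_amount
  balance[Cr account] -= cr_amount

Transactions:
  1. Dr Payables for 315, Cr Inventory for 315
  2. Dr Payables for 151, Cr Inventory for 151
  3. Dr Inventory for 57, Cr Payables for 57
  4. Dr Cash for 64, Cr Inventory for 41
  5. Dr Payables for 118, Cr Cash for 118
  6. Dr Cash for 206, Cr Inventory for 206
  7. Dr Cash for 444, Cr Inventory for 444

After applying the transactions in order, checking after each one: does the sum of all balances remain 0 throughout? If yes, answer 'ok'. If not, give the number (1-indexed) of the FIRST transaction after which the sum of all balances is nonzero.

After txn 1: dr=315 cr=315 sum_balances=0
After txn 2: dr=151 cr=151 sum_balances=0
After txn 3: dr=57 cr=57 sum_balances=0
After txn 4: dr=64 cr=41 sum_balances=23
After txn 5: dr=118 cr=118 sum_balances=23
After txn 6: dr=206 cr=206 sum_balances=23
After txn 7: dr=444 cr=444 sum_balances=23

Answer: 4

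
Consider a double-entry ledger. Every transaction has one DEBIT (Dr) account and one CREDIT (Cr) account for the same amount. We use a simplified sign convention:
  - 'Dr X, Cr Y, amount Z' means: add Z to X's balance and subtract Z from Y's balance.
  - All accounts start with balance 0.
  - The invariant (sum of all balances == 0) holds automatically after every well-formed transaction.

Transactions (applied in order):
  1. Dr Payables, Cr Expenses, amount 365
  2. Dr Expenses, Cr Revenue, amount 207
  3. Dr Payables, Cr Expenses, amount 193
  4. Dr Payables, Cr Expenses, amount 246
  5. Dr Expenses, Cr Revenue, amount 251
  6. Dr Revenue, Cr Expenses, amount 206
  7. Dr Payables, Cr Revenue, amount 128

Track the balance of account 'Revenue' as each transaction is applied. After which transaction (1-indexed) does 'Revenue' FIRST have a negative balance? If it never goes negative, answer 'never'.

After txn 1: Revenue=0
After txn 2: Revenue=-207

Answer: 2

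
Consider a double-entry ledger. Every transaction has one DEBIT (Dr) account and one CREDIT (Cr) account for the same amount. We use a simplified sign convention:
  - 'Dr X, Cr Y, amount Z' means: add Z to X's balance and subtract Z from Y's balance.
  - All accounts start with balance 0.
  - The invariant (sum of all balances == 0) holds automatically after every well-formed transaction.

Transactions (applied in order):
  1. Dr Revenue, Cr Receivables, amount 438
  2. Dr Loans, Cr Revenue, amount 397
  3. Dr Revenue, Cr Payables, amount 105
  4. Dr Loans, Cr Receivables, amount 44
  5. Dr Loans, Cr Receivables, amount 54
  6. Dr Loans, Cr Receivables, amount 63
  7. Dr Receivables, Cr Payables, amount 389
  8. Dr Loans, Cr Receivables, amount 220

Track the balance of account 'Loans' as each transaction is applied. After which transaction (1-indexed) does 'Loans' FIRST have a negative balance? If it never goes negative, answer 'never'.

Answer: never

Derivation:
After txn 1: Loans=0
After txn 2: Loans=397
After txn 3: Loans=397
After txn 4: Loans=441
After txn 5: Loans=495
After txn 6: Loans=558
After txn 7: Loans=558
After txn 8: Loans=778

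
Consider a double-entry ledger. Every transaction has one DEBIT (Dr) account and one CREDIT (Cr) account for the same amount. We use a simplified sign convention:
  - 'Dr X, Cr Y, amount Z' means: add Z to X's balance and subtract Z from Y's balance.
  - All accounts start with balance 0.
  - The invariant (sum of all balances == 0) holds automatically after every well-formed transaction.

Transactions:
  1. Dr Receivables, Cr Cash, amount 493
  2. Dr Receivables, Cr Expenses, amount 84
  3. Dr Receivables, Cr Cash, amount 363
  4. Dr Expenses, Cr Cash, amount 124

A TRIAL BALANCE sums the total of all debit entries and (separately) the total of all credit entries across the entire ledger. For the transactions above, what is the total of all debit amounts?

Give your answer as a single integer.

Txn 1: debit+=493
Txn 2: debit+=84
Txn 3: debit+=363
Txn 4: debit+=124
Total debits = 1064

Answer: 1064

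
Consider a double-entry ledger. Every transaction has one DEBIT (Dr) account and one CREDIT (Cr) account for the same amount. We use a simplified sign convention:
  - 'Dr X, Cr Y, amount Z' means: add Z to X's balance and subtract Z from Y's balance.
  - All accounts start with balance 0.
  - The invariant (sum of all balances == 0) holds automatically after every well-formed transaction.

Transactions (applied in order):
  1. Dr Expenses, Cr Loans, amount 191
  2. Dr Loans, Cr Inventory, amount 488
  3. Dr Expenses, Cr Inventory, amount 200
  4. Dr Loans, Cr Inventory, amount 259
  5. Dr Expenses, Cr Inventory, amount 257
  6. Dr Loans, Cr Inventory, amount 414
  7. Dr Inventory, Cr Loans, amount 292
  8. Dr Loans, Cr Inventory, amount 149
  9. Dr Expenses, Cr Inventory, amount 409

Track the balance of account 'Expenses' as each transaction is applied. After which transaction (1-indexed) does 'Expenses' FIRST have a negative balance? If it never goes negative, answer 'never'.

Answer: never

Derivation:
After txn 1: Expenses=191
After txn 2: Expenses=191
After txn 3: Expenses=391
After txn 4: Expenses=391
After txn 5: Expenses=648
After txn 6: Expenses=648
After txn 7: Expenses=648
After txn 8: Expenses=648
After txn 9: Expenses=1057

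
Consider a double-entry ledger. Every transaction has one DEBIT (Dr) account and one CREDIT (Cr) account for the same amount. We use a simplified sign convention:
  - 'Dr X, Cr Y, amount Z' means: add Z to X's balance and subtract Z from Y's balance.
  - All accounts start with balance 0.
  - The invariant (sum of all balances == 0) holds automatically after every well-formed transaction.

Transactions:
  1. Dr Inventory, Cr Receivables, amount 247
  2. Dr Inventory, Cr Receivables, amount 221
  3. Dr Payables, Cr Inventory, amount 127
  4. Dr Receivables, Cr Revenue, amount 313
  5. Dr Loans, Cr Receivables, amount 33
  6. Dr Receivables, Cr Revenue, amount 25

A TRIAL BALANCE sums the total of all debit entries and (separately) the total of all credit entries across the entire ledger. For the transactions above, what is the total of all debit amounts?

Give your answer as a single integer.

Answer: 966

Derivation:
Txn 1: debit+=247
Txn 2: debit+=221
Txn 3: debit+=127
Txn 4: debit+=313
Txn 5: debit+=33
Txn 6: debit+=25
Total debits = 966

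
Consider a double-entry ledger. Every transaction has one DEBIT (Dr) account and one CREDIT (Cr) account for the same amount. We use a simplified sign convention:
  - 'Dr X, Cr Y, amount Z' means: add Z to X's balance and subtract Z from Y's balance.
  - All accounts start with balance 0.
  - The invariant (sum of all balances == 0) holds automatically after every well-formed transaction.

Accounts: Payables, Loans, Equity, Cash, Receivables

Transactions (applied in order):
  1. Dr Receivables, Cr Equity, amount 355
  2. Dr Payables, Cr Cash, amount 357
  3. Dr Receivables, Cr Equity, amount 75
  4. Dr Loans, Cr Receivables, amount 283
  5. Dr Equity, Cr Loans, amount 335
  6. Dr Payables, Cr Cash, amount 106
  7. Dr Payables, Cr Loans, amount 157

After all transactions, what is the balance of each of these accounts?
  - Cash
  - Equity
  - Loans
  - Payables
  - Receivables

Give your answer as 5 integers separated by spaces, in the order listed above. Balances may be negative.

After txn 1 (Dr Receivables, Cr Equity, amount 355): Equity=-355 Receivables=355
After txn 2 (Dr Payables, Cr Cash, amount 357): Cash=-357 Equity=-355 Payables=357 Receivables=355
After txn 3 (Dr Receivables, Cr Equity, amount 75): Cash=-357 Equity=-430 Payables=357 Receivables=430
After txn 4 (Dr Loans, Cr Receivables, amount 283): Cash=-357 Equity=-430 Loans=283 Payables=357 Receivables=147
After txn 5 (Dr Equity, Cr Loans, amount 335): Cash=-357 Equity=-95 Loans=-52 Payables=357 Receivables=147
After txn 6 (Dr Payables, Cr Cash, amount 106): Cash=-463 Equity=-95 Loans=-52 Payables=463 Receivables=147
After txn 7 (Dr Payables, Cr Loans, amount 157): Cash=-463 Equity=-95 Loans=-209 Payables=620 Receivables=147

Answer: -463 -95 -209 620 147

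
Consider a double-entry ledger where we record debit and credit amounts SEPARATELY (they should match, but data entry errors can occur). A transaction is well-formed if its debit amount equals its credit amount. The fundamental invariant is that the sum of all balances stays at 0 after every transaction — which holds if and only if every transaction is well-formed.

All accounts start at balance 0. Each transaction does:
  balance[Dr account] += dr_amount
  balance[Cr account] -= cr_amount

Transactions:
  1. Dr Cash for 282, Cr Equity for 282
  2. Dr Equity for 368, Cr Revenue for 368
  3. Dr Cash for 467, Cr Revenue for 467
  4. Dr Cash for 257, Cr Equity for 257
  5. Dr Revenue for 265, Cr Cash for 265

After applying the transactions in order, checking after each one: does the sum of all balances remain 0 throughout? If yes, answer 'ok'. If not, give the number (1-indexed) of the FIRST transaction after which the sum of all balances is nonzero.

After txn 1: dr=282 cr=282 sum_balances=0
After txn 2: dr=368 cr=368 sum_balances=0
After txn 3: dr=467 cr=467 sum_balances=0
After txn 4: dr=257 cr=257 sum_balances=0
After txn 5: dr=265 cr=265 sum_balances=0

Answer: ok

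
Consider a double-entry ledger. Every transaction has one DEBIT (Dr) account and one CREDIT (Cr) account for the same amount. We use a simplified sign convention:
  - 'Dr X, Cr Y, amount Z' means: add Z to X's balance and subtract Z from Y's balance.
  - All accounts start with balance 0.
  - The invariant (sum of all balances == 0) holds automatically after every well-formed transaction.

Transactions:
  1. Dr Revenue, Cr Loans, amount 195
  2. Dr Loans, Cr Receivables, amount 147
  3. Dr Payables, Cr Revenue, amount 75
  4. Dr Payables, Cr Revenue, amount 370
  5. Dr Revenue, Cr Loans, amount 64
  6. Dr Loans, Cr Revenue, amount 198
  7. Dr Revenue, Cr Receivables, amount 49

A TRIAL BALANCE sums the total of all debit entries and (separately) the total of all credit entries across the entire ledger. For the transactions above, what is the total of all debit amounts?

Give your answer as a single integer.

Answer: 1098

Derivation:
Txn 1: debit+=195
Txn 2: debit+=147
Txn 3: debit+=75
Txn 4: debit+=370
Txn 5: debit+=64
Txn 6: debit+=198
Txn 7: debit+=49
Total debits = 1098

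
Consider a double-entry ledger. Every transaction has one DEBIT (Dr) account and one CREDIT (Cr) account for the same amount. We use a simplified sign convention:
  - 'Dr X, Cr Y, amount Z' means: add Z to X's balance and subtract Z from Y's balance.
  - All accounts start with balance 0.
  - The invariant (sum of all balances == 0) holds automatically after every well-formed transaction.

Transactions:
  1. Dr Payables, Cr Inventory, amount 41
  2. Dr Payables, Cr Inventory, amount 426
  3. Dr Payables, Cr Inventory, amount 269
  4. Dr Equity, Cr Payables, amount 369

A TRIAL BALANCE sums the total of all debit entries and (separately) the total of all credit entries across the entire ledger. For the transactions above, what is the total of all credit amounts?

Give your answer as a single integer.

Txn 1: credit+=41
Txn 2: credit+=426
Txn 3: credit+=269
Txn 4: credit+=369
Total credits = 1105

Answer: 1105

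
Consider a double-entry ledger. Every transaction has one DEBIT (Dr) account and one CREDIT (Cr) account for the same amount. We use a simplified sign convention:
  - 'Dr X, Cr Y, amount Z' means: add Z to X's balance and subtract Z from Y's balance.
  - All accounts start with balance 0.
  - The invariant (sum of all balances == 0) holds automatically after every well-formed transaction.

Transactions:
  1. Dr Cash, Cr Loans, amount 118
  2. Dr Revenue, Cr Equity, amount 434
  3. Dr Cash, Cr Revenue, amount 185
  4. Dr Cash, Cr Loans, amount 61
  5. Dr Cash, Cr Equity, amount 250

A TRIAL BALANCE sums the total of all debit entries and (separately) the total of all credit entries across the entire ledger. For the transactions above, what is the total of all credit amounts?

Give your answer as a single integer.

Txn 1: credit+=118
Txn 2: credit+=434
Txn 3: credit+=185
Txn 4: credit+=61
Txn 5: credit+=250
Total credits = 1048

Answer: 1048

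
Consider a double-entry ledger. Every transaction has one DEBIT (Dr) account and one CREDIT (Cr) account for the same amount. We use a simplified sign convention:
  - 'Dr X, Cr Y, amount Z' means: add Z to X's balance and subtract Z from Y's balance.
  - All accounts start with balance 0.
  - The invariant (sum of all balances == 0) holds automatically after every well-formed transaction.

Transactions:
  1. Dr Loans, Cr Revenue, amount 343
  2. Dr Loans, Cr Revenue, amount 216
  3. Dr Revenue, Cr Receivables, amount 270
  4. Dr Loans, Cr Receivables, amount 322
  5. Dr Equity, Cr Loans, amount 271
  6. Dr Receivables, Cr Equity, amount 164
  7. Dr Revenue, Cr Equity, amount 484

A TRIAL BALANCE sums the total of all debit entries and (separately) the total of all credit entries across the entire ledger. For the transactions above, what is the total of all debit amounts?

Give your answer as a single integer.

Txn 1: debit+=343
Txn 2: debit+=216
Txn 3: debit+=270
Txn 4: debit+=322
Txn 5: debit+=271
Txn 6: debit+=164
Txn 7: debit+=484
Total debits = 2070

Answer: 2070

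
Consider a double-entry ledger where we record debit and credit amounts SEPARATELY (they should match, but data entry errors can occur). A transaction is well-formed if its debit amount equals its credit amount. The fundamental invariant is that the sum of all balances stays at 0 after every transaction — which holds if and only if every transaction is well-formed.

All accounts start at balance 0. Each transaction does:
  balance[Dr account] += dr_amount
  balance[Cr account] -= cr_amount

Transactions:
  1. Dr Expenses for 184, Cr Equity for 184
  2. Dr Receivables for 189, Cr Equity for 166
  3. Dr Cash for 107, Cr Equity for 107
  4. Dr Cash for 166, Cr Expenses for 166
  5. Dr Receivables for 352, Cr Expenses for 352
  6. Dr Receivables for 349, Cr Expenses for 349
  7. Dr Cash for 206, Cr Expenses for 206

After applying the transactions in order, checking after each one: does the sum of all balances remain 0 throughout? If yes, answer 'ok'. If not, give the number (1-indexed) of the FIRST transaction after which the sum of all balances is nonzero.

Answer: 2

Derivation:
After txn 1: dr=184 cr=184 sum_balances=0
After txn 2: dr=189 cr=166 sum_balances=23
After txn 3: dr=107 cr=107 sum_balances=23
After txn 4: dr=166 cr=166 sum_balances=23
After txn 5: dr=352 cr=352 sum_balances=23
After txn 6: dr=349 cr=349 sum_balances=23
After txn 7: dr=206 cr=206 sum_balances=23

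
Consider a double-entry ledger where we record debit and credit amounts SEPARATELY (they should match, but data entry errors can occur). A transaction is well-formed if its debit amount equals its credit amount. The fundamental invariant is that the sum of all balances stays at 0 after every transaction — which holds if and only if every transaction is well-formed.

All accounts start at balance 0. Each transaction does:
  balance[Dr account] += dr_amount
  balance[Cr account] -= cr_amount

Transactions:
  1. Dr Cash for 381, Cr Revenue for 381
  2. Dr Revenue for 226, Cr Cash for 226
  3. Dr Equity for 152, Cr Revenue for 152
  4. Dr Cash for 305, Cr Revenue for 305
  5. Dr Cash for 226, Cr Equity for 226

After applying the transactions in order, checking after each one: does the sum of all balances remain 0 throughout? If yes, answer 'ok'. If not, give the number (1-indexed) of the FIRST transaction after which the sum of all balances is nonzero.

Answer: ok

Derivation:
After txn 1: dr=381 cr=381 sum_balances=0
After txn 2: dr=226 cr=226 sum_balances=0
After txn 3: dr=152 cr=152 sum_balances=0
After txn 4: dr=305 cr=305 sum_balances=0
After txn 5: dr=226 cr=226 sum_balances=0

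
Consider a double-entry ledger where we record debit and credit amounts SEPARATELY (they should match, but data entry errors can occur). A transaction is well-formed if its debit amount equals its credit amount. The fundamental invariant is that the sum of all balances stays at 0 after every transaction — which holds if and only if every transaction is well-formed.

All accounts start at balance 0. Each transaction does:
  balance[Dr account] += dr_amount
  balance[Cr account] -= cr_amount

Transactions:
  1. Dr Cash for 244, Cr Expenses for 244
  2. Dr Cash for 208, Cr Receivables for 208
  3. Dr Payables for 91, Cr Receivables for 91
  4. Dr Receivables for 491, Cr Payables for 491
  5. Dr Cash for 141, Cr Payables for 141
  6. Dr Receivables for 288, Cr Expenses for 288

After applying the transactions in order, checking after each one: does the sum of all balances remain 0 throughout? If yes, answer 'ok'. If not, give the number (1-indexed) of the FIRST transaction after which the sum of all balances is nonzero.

Answer: ok

Derivation:
After txn 1: dr=244 cr=244 sum_balances=0
After txn 2: dr=208 cr=208 sum_balances=0
After txn 3: dr=91 cr=91 sum_balances=0
After txn 4: dr=491 cr=491 sum_balances=0
After txn 5: dr=141 cr=141 sum_balances=0
After txn 6: dr=288 cr=288 sum_balances=0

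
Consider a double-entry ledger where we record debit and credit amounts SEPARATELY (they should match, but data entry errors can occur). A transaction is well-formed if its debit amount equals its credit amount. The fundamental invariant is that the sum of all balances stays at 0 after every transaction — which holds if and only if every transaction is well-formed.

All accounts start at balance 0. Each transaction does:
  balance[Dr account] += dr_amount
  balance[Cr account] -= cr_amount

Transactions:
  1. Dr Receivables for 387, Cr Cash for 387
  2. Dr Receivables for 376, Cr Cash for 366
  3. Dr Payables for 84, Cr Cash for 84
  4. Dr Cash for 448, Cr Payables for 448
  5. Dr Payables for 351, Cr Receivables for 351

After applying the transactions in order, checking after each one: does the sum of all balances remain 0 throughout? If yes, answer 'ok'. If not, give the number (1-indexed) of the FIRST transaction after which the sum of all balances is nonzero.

After txn 1: dr=387 cr=387 sum_balances=0
After txn 2: dr=376 cr=366 sum_balances=10
After txn 3: dr=84 cr=84 sum_balances=10
After txn 4: dr=448 cr=448 sum_balances=10
After txn 5: dr=351 cr=351 sum_balances=10

Answer: 2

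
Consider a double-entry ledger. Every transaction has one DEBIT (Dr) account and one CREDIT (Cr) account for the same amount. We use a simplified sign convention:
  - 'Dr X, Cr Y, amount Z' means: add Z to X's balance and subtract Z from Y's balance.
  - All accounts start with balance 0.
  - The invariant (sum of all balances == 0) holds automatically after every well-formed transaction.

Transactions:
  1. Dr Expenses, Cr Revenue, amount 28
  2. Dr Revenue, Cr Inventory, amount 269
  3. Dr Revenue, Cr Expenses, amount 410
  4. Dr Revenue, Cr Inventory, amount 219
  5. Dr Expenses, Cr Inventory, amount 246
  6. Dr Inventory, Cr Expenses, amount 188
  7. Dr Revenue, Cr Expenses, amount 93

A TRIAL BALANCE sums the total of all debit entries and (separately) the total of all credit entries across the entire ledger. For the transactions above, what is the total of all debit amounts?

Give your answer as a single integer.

Answer: 1453

Derivation:
Txn 1: debit+=28
Txn 2: debit+=269
Txn 3: debit+=410
Txn 4: debit+=219
Txn 5: debit+=246
Txn 6: debit+=188
Txn 7: debit+=93
Total debits = 1453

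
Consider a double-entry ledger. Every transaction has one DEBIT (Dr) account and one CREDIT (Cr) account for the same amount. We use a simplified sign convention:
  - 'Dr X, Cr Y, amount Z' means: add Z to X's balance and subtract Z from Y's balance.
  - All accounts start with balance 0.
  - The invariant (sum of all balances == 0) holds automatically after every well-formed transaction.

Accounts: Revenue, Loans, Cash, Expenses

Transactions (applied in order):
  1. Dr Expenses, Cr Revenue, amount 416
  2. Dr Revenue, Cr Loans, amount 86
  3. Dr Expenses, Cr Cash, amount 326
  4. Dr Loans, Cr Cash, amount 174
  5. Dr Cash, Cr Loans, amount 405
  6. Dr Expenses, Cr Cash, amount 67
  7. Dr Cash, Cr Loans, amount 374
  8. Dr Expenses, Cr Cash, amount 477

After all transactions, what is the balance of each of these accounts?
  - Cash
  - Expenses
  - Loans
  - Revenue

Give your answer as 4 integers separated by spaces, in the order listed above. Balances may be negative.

Answer: -265 1286 -691 -330

Derivation:
After txn 1 (Dr Expenses, Cr Revenue, amount 416): Expenses=416 Revenue=-416
After txn 2 (Dr Revenue, Cr Loans, amount 86): Expenses=416 Loans=-86 Revenue=-330
After txn 3 (Dr Expenses, Cr Cash, amount 326): Cash=-326 Expenses=742 Loans=-86 Revenue=-330
After txn 4 (Dr Loans, Cr Cash, amount 174): Cash=-500 Expenses=742 Loans=88 Revenue=-330
After txn 5 (Dr Cash, Cr Loans, amount 405): Cash=-95 Expenses=742 Loans=-317 Revenue=-330
After txn 6 (Dr Expenses, Cr Cash, amount 67): Cash=-162 Expenses=809 Loans=-317 Revenue=-330
After txn 7 (Dr Cash, Cr Loans, amount 374): Cash=212 Expenses=809 Loans=-691 Revenue=-330
After txn 8 (Dr Expenses, Cr Cash, amount 477): Cash=-265 Expenses=1286 Loans=-691 Revenue=-330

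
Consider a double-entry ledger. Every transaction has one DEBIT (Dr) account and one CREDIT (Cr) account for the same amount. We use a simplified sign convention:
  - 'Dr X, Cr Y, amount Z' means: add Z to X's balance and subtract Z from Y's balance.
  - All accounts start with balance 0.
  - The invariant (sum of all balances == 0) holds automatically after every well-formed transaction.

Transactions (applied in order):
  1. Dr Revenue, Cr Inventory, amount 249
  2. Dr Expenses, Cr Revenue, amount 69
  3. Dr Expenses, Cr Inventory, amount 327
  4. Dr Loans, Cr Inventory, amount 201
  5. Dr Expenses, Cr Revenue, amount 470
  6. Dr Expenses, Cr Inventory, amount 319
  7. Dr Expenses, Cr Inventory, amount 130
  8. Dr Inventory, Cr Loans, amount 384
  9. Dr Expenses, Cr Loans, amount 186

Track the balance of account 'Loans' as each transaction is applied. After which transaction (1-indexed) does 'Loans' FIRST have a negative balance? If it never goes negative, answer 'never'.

After txn 1: Loans=0
After txn 2: Loans=0
After txn 3: Loans=0
After txn 4: Loans=201
After txn 5: Loans=201
After txn 6: Loans=201
After txn 7: Loans=201
After txn 8: Loans=-183

Answer: 8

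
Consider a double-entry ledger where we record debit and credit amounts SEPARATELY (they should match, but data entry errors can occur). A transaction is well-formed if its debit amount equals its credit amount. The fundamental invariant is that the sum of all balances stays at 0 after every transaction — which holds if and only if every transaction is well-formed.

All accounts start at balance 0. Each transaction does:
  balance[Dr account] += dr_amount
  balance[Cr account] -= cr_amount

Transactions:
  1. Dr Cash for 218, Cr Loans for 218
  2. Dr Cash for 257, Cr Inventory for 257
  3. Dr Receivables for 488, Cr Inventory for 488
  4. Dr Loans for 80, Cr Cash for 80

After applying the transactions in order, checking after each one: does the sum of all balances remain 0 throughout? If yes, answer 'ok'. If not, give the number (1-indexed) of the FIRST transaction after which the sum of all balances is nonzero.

After txn 1: dr=218 cr=218 sum_balances=0
After txn 2: dr=257 cr=257 sum_balances=0
After txn 3: dr=488 cr=488 sum_balances=0
After txn 4: dr=80 cr=80 sum_balances=0

Answer: ok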